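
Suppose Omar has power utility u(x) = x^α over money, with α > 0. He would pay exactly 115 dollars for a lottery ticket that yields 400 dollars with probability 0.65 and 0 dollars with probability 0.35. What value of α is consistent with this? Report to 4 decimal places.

α ≈ 0.3456

Since u(0) = 0, the lottery's EU is 0.65·400^α.
Equating: 115^α = 0.65·400^α, i.e. 0.2875^α = 0.65.
Take logs: α = ln 0.65 / ln(115/400) ≈ 0.345585.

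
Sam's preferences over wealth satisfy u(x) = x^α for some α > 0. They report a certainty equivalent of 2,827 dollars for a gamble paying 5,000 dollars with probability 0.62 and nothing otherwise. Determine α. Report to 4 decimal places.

Since u(0) = 0, the lottery's EU is 0.62·5000^α.
Setting u(2827) equal to that: 2827^α = 0.62·5000^α ⇒ (2827/5000)^α = 0.62.
α = ln(0.62) / ln(2827/5000) = -0.4780358/-0.5702218 ≈ 0.8383.

α ≈ 0.8383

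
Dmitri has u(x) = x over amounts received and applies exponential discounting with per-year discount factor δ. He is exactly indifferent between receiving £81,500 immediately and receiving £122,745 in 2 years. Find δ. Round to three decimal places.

δ ≈ 0.815

The payoff in 2 years is discounted by δ^2, so u(81500) = δ^2·u(122745) and δ^2 = u(81500)/u(122745).
With u(x) = x: δ^2 = 81500/122745 = 0.66398.
So δ = 0.66398^(1/2) ≈ 0.815.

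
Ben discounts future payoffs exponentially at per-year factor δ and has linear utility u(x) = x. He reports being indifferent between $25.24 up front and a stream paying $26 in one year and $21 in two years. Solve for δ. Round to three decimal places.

δ ≈ 0.640

Present value of the stream is 26·δ + 21·δ². Indifference gives 26δ + 21δ² = 25.24.
So 21δ² + 26δ − 25.24 = 0.
The positive root is δ = [−26 + √(26² + 4·21·25.24)] / (2·21) = (−26 + 52.879)/42 ≈ 0.640.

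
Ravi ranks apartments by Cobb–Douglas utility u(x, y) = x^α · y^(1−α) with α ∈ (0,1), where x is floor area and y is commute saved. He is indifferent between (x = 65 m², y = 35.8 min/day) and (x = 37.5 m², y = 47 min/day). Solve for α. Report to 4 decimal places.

α ≈ 0.3310

The Cobb–Douglas utilities coincide, so 65^α·35.8^(1−α) = 37.5^α·47^(1−α).
(65/37.5)^α = (47/35.8)^(1−α); take logs: α·ln(65/37.5) = (1−α)·ln(47/35.8), i.e. α·0.5500463 = (1−α)·0.2721997.
So α/(1−α) = (0.2721997)/(0.5500463) = 0.4948669, and α = 0.4948669/1.4948669 ≈ 0.3310.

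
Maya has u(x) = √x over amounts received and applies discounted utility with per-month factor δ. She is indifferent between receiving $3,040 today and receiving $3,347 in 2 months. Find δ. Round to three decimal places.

Indifference means u(3040) = δ^2 · u(3347), so δ^2 = u(3040)/u(3347).
Since u(x) = √x, δ^2 = √(3040/3347) = 0.95304.
So δ = 0.95304^(1/2) ≈ 0.976.

δ ≈ 0.976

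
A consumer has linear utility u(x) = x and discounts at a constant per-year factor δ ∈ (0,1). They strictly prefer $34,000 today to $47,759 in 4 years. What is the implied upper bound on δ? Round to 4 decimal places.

Under u(x) = x this choice says 34000 > δ^4·47759.
Hence δ^4 < 34000/47759 = 0.71191, and x ↦ x^(1/4) is increasing on (0,∞).
δ < (34000/47759)^(1/4) ≈ 0.9186.

δ < 0.9186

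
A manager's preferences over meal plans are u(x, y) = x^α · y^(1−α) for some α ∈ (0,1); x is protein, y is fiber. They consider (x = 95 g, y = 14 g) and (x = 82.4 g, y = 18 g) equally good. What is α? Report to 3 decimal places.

The Cobb–Douglas utilities coincide, so 95^α·14^(1−α) = 82.4^α·18^(1−α).
Rearrange to (95/82.4)^α = (18/14)^(1−α) and take logs: α·0.142291 = (1−α)·0.251314.
With A = 0.142291 and B = 0.251314: α·A = (1−α)·B, so α = B/(A+B) = 0.251314/0.393605 ≈ 0.638.

α ≈ 0.638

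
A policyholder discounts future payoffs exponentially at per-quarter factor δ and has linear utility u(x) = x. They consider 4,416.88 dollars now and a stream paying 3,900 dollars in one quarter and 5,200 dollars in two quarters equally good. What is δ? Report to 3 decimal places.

Present value of the stream is 3900·δ + 5200·δ². Indifference gives 3900δ + 5200δ² = 4416.88.
That is, 5200δ² + 3900δ − 4416.88 = 0, a quadratic in δ.
The positive root is δ = [−3900 + √(3900² + 4·5200·4416.88)] / (2·5200) = (−3900 + 10348.000)/10400 ≈ 0.620.

δ ≈ 0.620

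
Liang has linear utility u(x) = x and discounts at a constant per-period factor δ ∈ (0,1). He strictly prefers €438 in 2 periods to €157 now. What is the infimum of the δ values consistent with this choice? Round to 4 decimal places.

δ > 0.5987

The preference means 157 < δ^2·438.
Hence δ^2 > 157/438 = 0.35845, and x ↦ x^(1/2) is increasing on (0,∞).
δ > (157/438)^(1/2) ≈ 0.5987.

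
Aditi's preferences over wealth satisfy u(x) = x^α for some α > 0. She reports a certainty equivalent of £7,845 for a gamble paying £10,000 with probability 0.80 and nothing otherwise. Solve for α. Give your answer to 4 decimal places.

α ≈ 0.9194

EU(lottery) = 0.80·10000^α + 0.20·0 = 0.80·10000^α.
Equating: 7845^α = 0.80·10000^α, i.e. 0.7845^α = 0.80.
α = ln(0.80) / ln(7845/10000) = -0.2231436/-0.2427087 ≈ 0.9194.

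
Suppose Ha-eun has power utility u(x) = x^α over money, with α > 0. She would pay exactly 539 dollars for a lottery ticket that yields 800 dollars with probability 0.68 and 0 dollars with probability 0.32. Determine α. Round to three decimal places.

Since u(0) = 0, the lottery's EU is 0.68·800^α.
Equating: 539^α = 0.68·800^α, i.e. 0.6737^α = 0.68.
Take logs: α = ln 0.68 / ln(539/800) ≈ 0.97662.

α ≈ 0.977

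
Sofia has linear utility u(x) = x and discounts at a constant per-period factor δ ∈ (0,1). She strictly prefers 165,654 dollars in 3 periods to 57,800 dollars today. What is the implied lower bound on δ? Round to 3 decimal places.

The preference means 57800 < δ^3·165654.
Dividing by 165654: δ^3 > 0.34892. Both sides are positive, so the cube root keeps the direction.
δ > 0.34892^(1/3) = 0.704.

δ > 0.704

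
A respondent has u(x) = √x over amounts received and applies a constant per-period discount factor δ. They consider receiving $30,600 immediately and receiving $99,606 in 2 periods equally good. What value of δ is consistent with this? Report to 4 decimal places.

Indifference means u(30600) = δ^2 · u(99606), so δ^2 = u(30600)/u(99606).
Since u(x) = √x, δ^2 = √(30600/99606) = 0.55427.
Hence δ = (0.55427)^(1/2) = 0.744490.

δ ≈ 0.7445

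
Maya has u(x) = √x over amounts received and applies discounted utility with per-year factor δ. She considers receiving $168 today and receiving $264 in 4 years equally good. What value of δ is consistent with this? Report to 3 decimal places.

δ ≈ 0.945

Indifference means u(168) = δ^4 · u(264), so δ^4 = u(168)/u(264).
With u(x) = √x: δ^4 = √168/√264 = √(168/264) = 0.79772.
Taking the 4th root: δ = 0.79772^(1/4) ≈ 0.945.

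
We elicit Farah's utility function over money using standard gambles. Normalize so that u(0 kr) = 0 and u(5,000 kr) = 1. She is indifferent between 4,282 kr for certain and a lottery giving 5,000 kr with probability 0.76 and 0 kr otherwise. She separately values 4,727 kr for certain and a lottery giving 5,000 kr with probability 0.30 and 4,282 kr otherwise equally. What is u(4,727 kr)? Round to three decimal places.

0.832

First, u(4,282 kr) = 0.76·u(5,000 kr) + 0.24·u(0 kr) = 0.76.
The second indifference gives u(4,727 kr) = 0.30·u(5,000 kr) + 0.70·u(4,282 kr) = 0.30·1.00 + 0.70·0.76 = 0.8320.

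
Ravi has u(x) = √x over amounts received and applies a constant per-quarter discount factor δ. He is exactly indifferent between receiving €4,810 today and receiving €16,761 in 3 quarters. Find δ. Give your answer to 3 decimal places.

Indifference means u(4810) = δ^3 · u(16761), so δ^3 = u(4810)/u(16761).
Since u(x) = √x, δ^3 = √(4810/16761) = 0.53570.
Taking the cube root: δ = 0.53570^(1/3) ≈ 0.812.

δ ≈ 0.812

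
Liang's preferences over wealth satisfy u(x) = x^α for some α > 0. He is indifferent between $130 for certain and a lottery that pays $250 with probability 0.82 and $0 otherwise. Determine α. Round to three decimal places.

EU(lottery) = 0.82·250^α + 0.18·0 = 0.82·250^α.
Setting u(130) equal to that: 130^α = 0.82·250^α ⇒ (130/250)^α = 0.82.
α = ln(0.82) / ln(130/250) = -0.198451/-0.653926 ≈ 0.303.

α ≈ 0.303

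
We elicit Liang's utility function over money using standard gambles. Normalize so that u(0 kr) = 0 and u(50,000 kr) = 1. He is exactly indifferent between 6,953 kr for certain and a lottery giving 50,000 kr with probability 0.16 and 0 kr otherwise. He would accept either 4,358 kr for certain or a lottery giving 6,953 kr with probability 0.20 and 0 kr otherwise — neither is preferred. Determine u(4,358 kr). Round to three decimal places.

From the first indifference, u(6,953 kr) = 0.16·u(50,000 kr) + 0.84·u(0 kr) = 0.16·1 + 0.84·0 = 0.16.
The second indifference gives u(4,358 kr) = 0.20·u(6,953 kr) + 0.80·u(0 kr) = 0.20·0.16 + 0.80·0.00 = 0.0320.

0.032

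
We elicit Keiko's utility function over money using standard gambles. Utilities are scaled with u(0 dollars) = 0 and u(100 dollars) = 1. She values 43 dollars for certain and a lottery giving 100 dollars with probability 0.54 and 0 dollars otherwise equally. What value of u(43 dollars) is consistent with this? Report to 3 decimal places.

0.540

u(43 dollars) equals the lottery's expected utility: 0.54·1 + 0.46·0 = 0.54.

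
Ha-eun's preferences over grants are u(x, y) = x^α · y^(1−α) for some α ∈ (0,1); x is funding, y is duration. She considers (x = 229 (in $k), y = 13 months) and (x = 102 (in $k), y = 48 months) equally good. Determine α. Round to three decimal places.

Set the two utilities equal: 229^α·13^(1−α) = 102^α·48^(1−α).
Taking logs: α·ln 229 + (1−α)·ln 13 = α·ln 102 + (1−α)·ln 48, i.e. α·0.808749 = (1−α)·1.306252.
With A = 0.808749 and B = 1.306252: α·A = (1−α)·B, so α = B/(A+B) = 1.306252/2.115001 ≈ 0.618.

α ≈ 0.618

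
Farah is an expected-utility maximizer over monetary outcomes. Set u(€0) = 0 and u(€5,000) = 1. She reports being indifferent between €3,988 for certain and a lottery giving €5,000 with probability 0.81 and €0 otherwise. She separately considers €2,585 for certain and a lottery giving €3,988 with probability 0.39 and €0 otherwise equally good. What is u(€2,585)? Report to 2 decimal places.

The first gamble pins u(€3,988): it must equal 0.81·1 + 0.19·0 = 0.81.
The second indifference gives u(€2,585) = 0.39·u(€3,988) + 0.61·u(€0) = 0.39·0.81 + 0.61·0.00 = 0.3159.

0.32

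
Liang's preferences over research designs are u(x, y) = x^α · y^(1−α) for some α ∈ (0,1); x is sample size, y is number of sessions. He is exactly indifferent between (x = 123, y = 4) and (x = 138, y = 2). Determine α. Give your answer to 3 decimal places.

Indifference: 123^α · 4^(1−α) = 138^α · 2^(1−α).
Taking logs: α·ln 123 + (1−α)·ln 4 = α·ln 138 + (1−α)·ln 2, i.e. α·-0.115069 = (1−α)·-0.693147.
With A = -0.115069 and B = -0.693147: α·A = (1−α)·B, so α = B/(A+B) = -0.693147/-0.808216 ≈ 0.858.

α ≈ 0.858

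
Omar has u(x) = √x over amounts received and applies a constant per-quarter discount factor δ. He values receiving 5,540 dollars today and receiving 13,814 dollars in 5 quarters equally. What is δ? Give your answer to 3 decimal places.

δ ≈ 0.913

Indifference means u(5540) = δ^5 · u(13814), so δ^5 = u(5540)/u(13814).
With u(x) = √x: δ^5 = √5540/√13814 = √(5540/13814) = 0.63328.
Hence δ = (0.63328)^(1/5) = 0.91268.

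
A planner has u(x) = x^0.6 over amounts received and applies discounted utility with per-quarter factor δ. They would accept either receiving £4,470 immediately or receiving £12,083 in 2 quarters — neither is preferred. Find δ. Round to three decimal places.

The payoff in 2 quarters is discounted by δ^2, so u(4470) = δ^2·u(12083) and δ^2 = u(4470)/u(12083).
Since u(x) = x^0.6, δ^2 = (4470/12083)^0.6 = 0.36994^0.6 = 0.55066.
Hence δ = (0.55066)^(1/2) = 0.74206.

δ ≈ 0.742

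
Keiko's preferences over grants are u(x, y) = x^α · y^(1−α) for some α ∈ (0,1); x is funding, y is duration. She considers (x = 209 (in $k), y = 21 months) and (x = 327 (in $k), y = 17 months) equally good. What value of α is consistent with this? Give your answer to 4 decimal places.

Indifference: 209^α · 21^(1−α) = 327^α · 17^(1−α).
Taking logs: α·ln 209 + (1−α)·ln 21 = α·ln 327 + (1−α)·ln 17, i.e. α·-0.4476259 = (1−α)·-0.2113091.
So α/(1−α) = (-0.2113091)/(-0.4476259) = 0.4720663, and α = 0.4720663/1.4720663 ≈ 0.3207.

α ≈ 0.3207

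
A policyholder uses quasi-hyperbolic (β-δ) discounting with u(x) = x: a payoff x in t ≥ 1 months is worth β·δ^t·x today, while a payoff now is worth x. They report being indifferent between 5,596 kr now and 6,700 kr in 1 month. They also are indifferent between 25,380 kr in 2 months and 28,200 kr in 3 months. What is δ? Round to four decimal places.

From the later pair, β·δ^2·25380 = β·δ^3·28200; dividing through, δ = 25380/28200 = 0.90000.

δ ≈ 0.9000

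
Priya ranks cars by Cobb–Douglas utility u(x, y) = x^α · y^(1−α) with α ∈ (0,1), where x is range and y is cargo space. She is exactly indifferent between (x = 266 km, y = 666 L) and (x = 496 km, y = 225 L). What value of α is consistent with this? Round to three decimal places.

Set the two utilities equal: 266^α·666^(1−α) = 496^α·225^(1−α).
Taking logs: α·ln 266 + (1−α)·ln 666 = α·ln 496 + (1−α)·ln 225, i.e. α·-0.623080 = (1−α)·-1.085189.
With A = -0.623080 and B = -1.085189: α·A = (1−α)·B, so α = B/(A+B) = -1.085189/-1.708269 ≈ 0.635.

α ≈ 0.635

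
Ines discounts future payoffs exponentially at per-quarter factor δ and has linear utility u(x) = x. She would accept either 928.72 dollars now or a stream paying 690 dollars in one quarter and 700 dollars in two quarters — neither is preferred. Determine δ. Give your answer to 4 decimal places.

Present value of the stream is 690·δ + 700·δ². Indifference gives 690δ + 700δ² = 928.72.
So 700δ² + 690δ − 928.72 = 0.
By the quadratic formula (taking the positive root), δ = (−690 + √3076516.00) / 1400 ≈ 0.7600.

δ ≈ 0.7600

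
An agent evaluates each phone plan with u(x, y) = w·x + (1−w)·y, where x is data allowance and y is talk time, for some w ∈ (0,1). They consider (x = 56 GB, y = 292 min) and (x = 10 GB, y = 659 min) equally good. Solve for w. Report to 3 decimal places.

Indifference: w·56 + (1−w)·292 = w·10 + (1−w)·659.
w·(56−10) = (1−w)·(659−292), i.e. w·46 = (1−w)·367.
The marginal rate of substitution is 367/46, so w = 367/(46+367) = 0.889.

w = 0.889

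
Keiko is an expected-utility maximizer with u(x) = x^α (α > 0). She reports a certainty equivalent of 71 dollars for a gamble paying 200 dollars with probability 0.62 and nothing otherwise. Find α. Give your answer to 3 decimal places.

EU(lottery) = 0.62·200^α + 0.38·0 = 0.62·200^α.
Setting u(71) equal to that: 71^α = 0.62·200^α ⇒ (71/200)^α = 0.62.
α = ln(0.62) / ln(71/200) = -0.478036/-1.035637 ≈ 0.462.

α ≈ 0.462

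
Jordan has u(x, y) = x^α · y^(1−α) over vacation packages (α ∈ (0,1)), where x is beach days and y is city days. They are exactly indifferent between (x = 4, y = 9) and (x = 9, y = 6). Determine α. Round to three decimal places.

α ≈ 0.333

Indifference: 4^α · 9^(1−α) = 9^α · 6^(1−α).
Taking logs: α·ln 4 + (1−α)·ln 9 = α·ln 9 + (1−α)·ln 6, i.e. α·-0.810930 = (1−α)·-0.405465.
Thus α·(-1.216395) = -0.405465, so α = -0.405465/-1.216395 ≈ 0.333.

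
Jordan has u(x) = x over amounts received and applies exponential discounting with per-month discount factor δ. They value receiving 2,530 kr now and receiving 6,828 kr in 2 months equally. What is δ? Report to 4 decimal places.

δ ≈ 0.6087

The payoff in 2 months is discounted by δ^2, so u(2530) = δ^2·u(6828) and δ^2 = u(2530)/u(6828).
With u(x) = x: δ^2 = 2530/6828 = 0.37053.
Taking the square root: δ = 0.37053^(1/2) ≈ 0.6087.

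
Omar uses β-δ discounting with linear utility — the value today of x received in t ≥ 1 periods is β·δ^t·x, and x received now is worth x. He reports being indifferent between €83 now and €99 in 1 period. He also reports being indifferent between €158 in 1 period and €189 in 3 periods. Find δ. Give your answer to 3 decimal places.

δ ≈ 0.914

Both payoffs in the second observation are in the future, so β drops out: δ^1·158 = δ^3·189 ⇒ δ^2 = 158/189 = 0.83598, so δ = 0.91432.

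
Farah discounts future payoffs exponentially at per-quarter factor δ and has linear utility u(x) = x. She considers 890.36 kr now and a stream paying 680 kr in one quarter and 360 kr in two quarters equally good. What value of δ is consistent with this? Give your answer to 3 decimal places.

Present value of the stream is 680·δ + 360·δ². Indifference gives 680δ + 360δ² = 890.36.
That is, 360δ² + 680δ − 890.36 = 0, a quadratic in δ.
By the quadratic formula (taking the positive root), δ = (−680 + √1744518.40) / 720 ≈ 0.890.

δ ≈ 0.890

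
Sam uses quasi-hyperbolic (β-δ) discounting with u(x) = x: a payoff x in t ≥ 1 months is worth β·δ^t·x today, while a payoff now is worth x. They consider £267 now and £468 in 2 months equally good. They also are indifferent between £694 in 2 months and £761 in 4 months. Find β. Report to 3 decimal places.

The second indifference involves only future payoffs, so β cancels: β·δ^2·694 = β·δ^4·761, giving δ^2 = 694/761 = 0.91196, so δ = 0.95496.
Substituting δ into 267 = β·δ^2·468: β = 267/(426.796) ≈ 0.626.

β ≈ 0.626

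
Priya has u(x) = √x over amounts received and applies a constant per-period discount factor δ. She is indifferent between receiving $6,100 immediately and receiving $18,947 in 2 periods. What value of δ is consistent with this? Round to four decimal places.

The payoff in 2 periods is discounted by δ^2, so u(6100) = δ^2·u(18947) and δ^2 = u(6100)/u(18947).
Since u(x) = √x, δ^2 = √(6100/18947) = 0.56741.
Hence δ = (0.56741)^(1/2) = 0.753264.

δ ≈ 0.7533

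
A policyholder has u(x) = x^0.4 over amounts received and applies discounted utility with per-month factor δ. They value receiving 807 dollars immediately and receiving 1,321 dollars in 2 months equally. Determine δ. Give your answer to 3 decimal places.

Indifference means u(807) = δ^2 · u(1321), so δ^2 = u(807)/u(1321).
With u(x) = x^0.4: δ^2 = 807^0.4/1321^0.4 = (807/1321)^0.4 = 0.82109.
Taking the square root: δ = 0.82109^(1/2) ≈ 0.906.

δ ≈ 0.906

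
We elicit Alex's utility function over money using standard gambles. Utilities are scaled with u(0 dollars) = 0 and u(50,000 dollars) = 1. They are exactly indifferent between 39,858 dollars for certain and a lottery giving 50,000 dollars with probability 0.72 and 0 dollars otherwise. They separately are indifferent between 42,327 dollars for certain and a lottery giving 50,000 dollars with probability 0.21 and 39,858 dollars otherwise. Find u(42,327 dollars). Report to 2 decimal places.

0.78

First, u(39,858 dollars) = 0.72·u(50,000 dollars) + 0.28·u(0 dollars) = 0.72.
The second indifference gives u(42,327 dollars) = 0.21·u(50,000 dollars) + 0.79·u(39,858 dollars) = 0.21·1.00 + 0.79·0.72 = 0.7788.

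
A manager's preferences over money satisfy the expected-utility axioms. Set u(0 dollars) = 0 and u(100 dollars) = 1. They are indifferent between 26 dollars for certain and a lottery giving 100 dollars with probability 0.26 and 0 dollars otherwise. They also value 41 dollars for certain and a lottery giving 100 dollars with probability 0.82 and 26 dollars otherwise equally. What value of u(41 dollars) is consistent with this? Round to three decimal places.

0.867

The first gamble pins u(26 dollars): it must equal 0.26·1 + 0.74·0 = 0.26.
Chaining: u(41 dollars) = 0.82·1.00 + 0.18·0.26 = 0.8668.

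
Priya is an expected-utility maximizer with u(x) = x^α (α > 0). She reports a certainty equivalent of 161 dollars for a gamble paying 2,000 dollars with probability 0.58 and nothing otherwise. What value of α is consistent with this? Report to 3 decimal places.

α ≈ 0.216

The lottery's expected utility is 0.58·u(2000) + 0.42·u(0) = 0.58·2000^α (since u(0) = 0 for α > 0).
Setting u(161) equal to that: 161^α = 0.58·2000^α ⇒ (161/2000)^α = 0.58.
Taking logs: α·ln(161/2000) = ln(0.58), so α = -0.544727 / -2.519498 ≈ 0.216.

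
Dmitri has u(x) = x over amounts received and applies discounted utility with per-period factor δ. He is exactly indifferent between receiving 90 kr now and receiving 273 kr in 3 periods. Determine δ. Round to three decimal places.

Equating discounted utilities: u(90) = δ^3·u(273) ⇒ δ^3 = u(90)/u(273).
With u(x) = x: δ^3 = 90/273 = 0.32967.
Taking the cube root: δ = 0.32967^(1/3) ≈ 0.691.

δ ≈ 0.691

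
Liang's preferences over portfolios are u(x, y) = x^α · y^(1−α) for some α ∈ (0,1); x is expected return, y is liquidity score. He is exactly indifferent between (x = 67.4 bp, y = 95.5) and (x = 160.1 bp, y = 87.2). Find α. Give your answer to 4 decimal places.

α ≈ 0.0951

Indifference: 67.4^α · 95.5^(1−α) = 160.1^α · 87.2^(1−α).
Rearrange to (67.4/160.1)^α = (87.2/95.5)^(1−α) and take logs: α·-0.8651536 = (1−α)·-0.0909219.
Thus α·(-0.9560755) = -0.0909219, so α = -0.0909219/-0.9560755 ≈ 0.0951.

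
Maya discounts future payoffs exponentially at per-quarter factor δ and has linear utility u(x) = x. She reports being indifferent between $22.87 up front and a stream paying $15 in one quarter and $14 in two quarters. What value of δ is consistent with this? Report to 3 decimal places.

δ ≈ 0.850

Present value of the stream is 15·δ + 14·δ². Indifference gives 15δ + 14δ² = 22.87.
That is, 14δ² + 15δ − 22.87 = 0, a quadratic in δ.
By the quadratic formula (taking the positive root), δ = (−15 + √1505.72) / 28 ≈ 0.850.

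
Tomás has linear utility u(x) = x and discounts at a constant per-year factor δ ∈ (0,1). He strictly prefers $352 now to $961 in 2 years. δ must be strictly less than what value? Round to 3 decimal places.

The preference means 352 > δ^2·961.
So δ^2 < 352/961 = 0.36629; taking the square root of both positive sides preserves the inequality.
δ < 0.36629^(1/2) = 0.605.

δ < 0.605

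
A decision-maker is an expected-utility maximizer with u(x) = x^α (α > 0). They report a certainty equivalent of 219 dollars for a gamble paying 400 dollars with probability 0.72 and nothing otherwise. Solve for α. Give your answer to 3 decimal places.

EU(lottery) = 0.72·400^α + 0.28·0 = 0.72·400^α.
Setting u(219) equal to that: 219^α = 0.72·400^α ⇒ (219/400)^α = 0.72.
α = ln(0.72) / ln(219/400) = -0.328504/-0.602393 ≈ 0.545.

α ≈ 0.545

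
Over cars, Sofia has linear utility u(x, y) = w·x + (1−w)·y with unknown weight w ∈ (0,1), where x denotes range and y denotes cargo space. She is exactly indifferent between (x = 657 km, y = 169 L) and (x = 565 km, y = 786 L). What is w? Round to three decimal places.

Indifference: w·657 + (1−w)·169 = w·565 + (1−w)·786.
Rearranging, 92·w − 617·(1−w) = 0.
The marginal rate of substitution is 617/92, so w = 617/(92+617) = 0.870.

w = 0.870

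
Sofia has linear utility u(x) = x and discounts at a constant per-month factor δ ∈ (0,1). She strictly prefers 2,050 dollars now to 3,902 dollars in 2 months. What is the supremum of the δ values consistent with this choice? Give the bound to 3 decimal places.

δ < 0.725

Under u(x) = x this choice says 2050 > δ^2·3902.
Dividing by 3902: δ^2 < 0.52537. Both sides are positive, so the square root keeps the direction.
δ < (2050/3902)^(1/2) ≈ 0.725.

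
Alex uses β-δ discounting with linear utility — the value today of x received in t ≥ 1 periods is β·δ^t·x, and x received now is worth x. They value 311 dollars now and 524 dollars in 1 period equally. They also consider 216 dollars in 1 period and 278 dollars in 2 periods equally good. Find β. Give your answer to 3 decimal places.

Both payoffs in the second observation are in the future, so β drops out: δ^1·216 = δ^2·278 ⇒ δ = 216/278 = 0.77698.
Substituting δ into 311 = β·δ·524: β = 311/(407.137) ≈ 0.764.

β ≈ 0.764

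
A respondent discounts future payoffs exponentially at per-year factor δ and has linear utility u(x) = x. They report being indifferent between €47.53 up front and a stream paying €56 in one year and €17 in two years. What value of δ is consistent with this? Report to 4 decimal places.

δ ≈ 0.7000

Equating present values: 47.53 = 56δ + 17δ².
So 17δ² + 56δ − 47.53 = 0.
By the quadratic formula (taking the positive root), δ = (−56 + √6368.04) / 34 ≈ 0.7000.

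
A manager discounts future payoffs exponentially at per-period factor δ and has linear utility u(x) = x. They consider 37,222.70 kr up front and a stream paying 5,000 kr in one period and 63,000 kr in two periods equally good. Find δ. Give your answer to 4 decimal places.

δ ≈ 0.7300

The stream is worth 5000δ + 63000δ² today, so 5000δ + 63000δ² = 37222.70.
Rearranged: 63000δ² + 5000δ − 37222.70 = 0.
δ = (−5000 + √(5000² + 4·63000·37222.70)) / (2·63000) = (−5000 + √9405120400.00) / 126000 ≈ 0.7300.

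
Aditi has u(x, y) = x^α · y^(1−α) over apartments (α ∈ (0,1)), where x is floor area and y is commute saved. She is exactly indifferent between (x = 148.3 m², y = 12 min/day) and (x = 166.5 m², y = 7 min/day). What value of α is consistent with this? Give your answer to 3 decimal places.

α ≈ 0.823

Set the two utilities equal: 148.3^α·12^(1−α) = 166.5^α·7^(1−α).
(148.3/166.5)^α = (7/12)^(1−α); take logs: α·ln(148.3/166.5) = (1−α)·ln(7/12), i.e. α·-0.115758 = (1−α)·-0.538997.
With A = -0.115758 and B = -0.538997: α·A = (1−α)·B, so α = B/(A+B) = -0.538997/-0.654755 ≈ 0.823.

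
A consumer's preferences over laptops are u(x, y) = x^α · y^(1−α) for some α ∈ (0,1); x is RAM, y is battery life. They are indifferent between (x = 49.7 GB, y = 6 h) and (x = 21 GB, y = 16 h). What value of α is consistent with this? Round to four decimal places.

The Cobb–Douglas utilities coincide, so 49.7^α·6^(1−α) = 21^α·16^(1−α).
Taking logs: α·ln 49.7 + (1−α)·ln 6 = α·ln 21 + (1−α)·ln 16, i.e. α·0.8614825 = (1−α)·0.9808293.
So α/(1−α) = (0.9808293)/(0.8614825) = 1.1385365, and α = 1.1385365/2.1385365 ≈ 0.5324.

α ≈ 0.5324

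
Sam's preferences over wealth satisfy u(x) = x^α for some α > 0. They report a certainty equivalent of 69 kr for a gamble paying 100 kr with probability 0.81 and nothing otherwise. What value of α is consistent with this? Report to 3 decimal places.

The lottery's expected utility is 0.81·u(100) + 0.19·u(0) = 0.81·100^α (since u(0) = 0 for α > 0).
Indifference: 69^α = 0.81·100^α, so (69/100)^α = 0.81.
Take logs: α = ln 0.81 / ln(69/100) ≈ 0.56788.

α ≈ 0.568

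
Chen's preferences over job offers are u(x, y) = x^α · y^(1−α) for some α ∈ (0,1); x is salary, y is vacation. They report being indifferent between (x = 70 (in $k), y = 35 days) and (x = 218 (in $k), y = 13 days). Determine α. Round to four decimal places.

Indifference: 70^α · 35^(1−α) = 218^α · 13^(1−α).
(70/218)^α = (13/35)^(1−α); take logs: α·ln(70/218) = (1−α)·ln(13/35), i.e. α·-1.1359998 = (1−α)·-0.9903987.
So α/(1−α) = (-0.9903987)/(-1.1359998) = 0.8718300, and α = 0.8718300/1.8718300 ≈ 0.4658.

α ≈ 0.4658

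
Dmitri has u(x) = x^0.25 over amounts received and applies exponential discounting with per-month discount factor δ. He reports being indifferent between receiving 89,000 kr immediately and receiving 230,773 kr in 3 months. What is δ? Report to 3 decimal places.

δ ≈ 0.924

The payoff in 3 months is discounted by δ^3, so u(89000) = δ^3·u(230773) and δ^3 = u(89000)/u(230773).
Since u(x) = x^0.25, δ^3 = (89000/230773)^0.25 = 0.38566^0.25 = 0.78805.
So δ = 0.78805^(1/3) ≈ 0.924.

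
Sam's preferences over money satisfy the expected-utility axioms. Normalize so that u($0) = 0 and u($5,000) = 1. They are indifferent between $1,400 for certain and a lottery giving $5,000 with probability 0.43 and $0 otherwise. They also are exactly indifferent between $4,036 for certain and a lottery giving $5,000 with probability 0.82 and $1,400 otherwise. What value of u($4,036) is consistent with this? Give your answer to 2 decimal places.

The first gamble pins u($1,400): it must equal 0.43·1 + 0.57·0 = 0.43.
Chaining: u($4,036) = 0.82·1.00 + 0.18·0.43 = 0.8974.

0.90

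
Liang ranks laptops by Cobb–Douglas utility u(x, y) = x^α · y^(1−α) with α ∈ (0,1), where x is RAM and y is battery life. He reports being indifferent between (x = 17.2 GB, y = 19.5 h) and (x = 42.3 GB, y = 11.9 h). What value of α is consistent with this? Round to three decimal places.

α ≈ 0.354

Indifference: 17.2^α · 19.5^(1−α) = 42.3^α · 11.9^(1−α).
Taking logs: α·ln 17.2 + (1−α)·ln 19.5 = α·ln 42.3 + (1−α)·ln 11.9, i.e. α·-0.899878 = (1−α)·-0.493876.
Thus α·(-1.393754) = -0.493876, so α = -0.493876/-1.393754 ≈ 0.354.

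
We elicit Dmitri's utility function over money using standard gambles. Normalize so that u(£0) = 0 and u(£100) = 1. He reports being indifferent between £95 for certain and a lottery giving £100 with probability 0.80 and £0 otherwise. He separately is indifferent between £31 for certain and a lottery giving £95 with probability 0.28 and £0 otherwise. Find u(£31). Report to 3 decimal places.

0.224

First, u(£95) = 0.80·u(£100) + 0.20·u(£0) = 0.80.
The second indifference gives u(£31) = 0.28·u(£95) + 0.72·u(£0) = 0.28·0.80 + 0.72·0.00 = 0.2240.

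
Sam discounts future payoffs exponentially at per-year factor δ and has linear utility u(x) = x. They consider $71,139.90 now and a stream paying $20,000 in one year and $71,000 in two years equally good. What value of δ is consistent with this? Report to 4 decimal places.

The stream is worth 20000δ + 71000δ² today, so 20000δ + 71000δ² = 71139.90.
Rearranged: 71000δ² + 20000δ − 71139.90 = 0.
δ = (−20000 + √(20000² + 4·71000·71139.90)) / (2·71000) = (−20000 + √20603731600.00) / 142000 ≈ 0.8700.

δ ≈ 0.8700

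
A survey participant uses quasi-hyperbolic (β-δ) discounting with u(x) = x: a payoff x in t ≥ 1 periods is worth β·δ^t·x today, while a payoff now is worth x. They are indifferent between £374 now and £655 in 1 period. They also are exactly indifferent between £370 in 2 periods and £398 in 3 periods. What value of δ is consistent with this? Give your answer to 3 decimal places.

Both payoffs in the second observation are in the future, so β drops out: δ^2·370 = δ^3·398 ⇒ δ = 370/398 = 0.92965.

δ ≈ 0.930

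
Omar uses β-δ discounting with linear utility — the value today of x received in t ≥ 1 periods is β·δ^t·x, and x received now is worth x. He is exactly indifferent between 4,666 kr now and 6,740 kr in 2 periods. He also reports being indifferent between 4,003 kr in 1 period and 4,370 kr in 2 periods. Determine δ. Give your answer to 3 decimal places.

δ ≈ 0.916

The second indifference involves only future payoffs, so β cancels: β·δ^1·4003 = β·δ^2·4370, giving δ = 4003/4370 = 0.91602.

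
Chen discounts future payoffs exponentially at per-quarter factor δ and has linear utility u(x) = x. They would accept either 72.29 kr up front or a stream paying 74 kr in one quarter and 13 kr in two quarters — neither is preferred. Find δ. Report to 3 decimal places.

The stream is worth 74δ + 13δ² today, so 74δ + 13δ² = 72.29.
Rearranged: 13δ² + 74δ − 72.29 = 0.
By the quadratic formula (taking the positive root), δ = (−74 + √9235.08) / 26 ≈ 0.850.

δ ≈ 0.850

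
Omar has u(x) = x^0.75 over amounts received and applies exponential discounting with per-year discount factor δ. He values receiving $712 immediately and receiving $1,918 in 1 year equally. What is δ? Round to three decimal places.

Indifference means u(712) = δ · u(1918), so δ = u(712)/u(1918).
With u(x) = x^0.75: δ = 712^0.75/1918^0.75 = (712/1918)^0.75 = 0.47558.

δ ≈ 0.476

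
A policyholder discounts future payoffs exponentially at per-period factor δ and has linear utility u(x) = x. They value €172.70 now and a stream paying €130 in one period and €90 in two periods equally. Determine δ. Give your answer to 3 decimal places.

δ ≈ 0.840

The stream is worth 130δ + 90δ² today, so 130δ + 90δ² = 172.70.
That is, 90δ² + 130δ − 172.70 = 0, a quadratic in δ.
The positive root is δ = [−130 + √(130² + 4·90·172.70)] / (2·90) = (−130 + 281.197)/180 ≈ 0.840.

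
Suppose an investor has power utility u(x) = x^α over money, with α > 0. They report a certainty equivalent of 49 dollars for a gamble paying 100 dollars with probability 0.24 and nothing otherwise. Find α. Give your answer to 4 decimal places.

EU(lottery) = 0.24·100^α + 0.76·0 = 0.24·100^α.
Setting u(49) equal to that: 49^α = 0.24·100^α ⇒ (49/100)^α = 0.24.
Take logs: α = ln 0.24 / ln(49/100) ≈ 2.000584.

α ≈ 2.0006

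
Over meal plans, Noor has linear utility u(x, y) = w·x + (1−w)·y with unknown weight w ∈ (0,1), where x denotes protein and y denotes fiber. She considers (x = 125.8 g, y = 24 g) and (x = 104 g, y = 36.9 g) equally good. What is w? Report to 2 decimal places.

w = 0.37

Equating utilities: w·125.8 + (1−w)·24 = w·104 + (1−w)·36.9.
Rearranging, 21.8·w − 12.9·(1−w) = 0.
Hence w = 12.9/(21.8+12.9) = 12.9/34.7 = 0.37.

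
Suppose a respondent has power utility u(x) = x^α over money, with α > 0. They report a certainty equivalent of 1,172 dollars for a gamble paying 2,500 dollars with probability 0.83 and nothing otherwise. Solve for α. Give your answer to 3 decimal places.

The lottery's expected utility is 0.83·u(2500) + 0.17·u(0) = 0.83·2500^α (since u(0) = 0 for α > 0).
Setting u(1172) equal to that: 1172^α = 0.83·2500^α ⇒ (1172/2500)^α = 0.83.
α = ln(0.83) / ln(1172/2500) = -0.186330/-0.757579 ≈ 0.246.

α ≈ 0.246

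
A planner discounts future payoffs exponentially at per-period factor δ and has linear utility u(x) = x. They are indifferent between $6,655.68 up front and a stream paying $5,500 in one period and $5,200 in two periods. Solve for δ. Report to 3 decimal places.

δ ≈ 0.720

Present value of the stream is 5500·δ + 5200·δ². Indifference gives 5500δ + 5200δ² = 6655.68.
Rearranged: 5200δ² + 5500δ − 6655.68 = 0.
The positive root is δ = [−5500 + √(5500² + 4·5200·6655.68)] / (2·5200) = (−5500 + 12988.000)/10400 ≈ 0.720.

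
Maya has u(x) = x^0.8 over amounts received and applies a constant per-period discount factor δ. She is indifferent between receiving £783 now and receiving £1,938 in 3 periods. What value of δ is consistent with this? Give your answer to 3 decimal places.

δ ≈ 0.785

Equating discounted utilities: u(783) = δ^3·u(1938) ⇒ δ^3 = u(783)/u(1938).
With u(x) = x^0.8: δ^3 = 783^0.8/1938^0.8 = (783/1938)^0.8 = 0.48431.
Hence δ = (0.48431)^(1/3) = 0.78531.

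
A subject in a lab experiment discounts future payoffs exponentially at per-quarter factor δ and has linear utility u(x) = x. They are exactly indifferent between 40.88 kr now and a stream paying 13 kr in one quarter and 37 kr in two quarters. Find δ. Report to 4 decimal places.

Present value of the stream is 13·δ + 37·δ². Indifference gives 13δ + 37δ² = 40.88.
Rearranged: 37δ² + 13δ − 40.88 = 0.
The positive root is δ = [−13 + √(13² + 4·37·40.88)] / (2·37) = (−13 + 78.862)/74 ≈ 0.8900.

δ ≈ 0.8900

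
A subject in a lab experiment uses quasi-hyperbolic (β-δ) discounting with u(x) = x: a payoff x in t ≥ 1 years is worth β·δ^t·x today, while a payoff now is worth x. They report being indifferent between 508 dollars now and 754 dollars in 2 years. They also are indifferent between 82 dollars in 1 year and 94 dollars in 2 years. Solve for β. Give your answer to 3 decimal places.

β ≈ 0.885

From the later pair, β·δ^1·82 = β·δ^2·94; dividing through, δ = 82/94 = 0.87234.
Now use the now-vs-future pair: 508 = β·δ^2·754 gives β = 508/(0.76098·754) ≈ 0.885.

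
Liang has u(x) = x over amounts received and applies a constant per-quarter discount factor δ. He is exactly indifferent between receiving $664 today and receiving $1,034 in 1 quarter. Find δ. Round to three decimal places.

δ ≈ 0.642

Equating discounted utilities: u(664) = δ·u(1034) ⇒ δ = u(664)/u(1034).
With u(x) = x: δ = 664/1034 = 0.64217.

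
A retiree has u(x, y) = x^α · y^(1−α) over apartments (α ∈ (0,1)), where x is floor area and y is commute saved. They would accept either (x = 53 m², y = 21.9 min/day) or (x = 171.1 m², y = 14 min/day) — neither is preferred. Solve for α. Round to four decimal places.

Indifference: 53^α · 21.9^(1−α) = 171.1^α · 14^(1−α).
(53/171.1)^α = (14/21.9)^(1−α); take logs: α·ln(53/171.1) = (1−α)·ln(14/21.9), i.e. α·-1.1719563 = (1−α)·-0.4474293.
Thus α·(-1.6193856) = -0.4474293, so α = -0.4474293/-1.6193856 ≈ 0.2763.

α ≈ 0.2763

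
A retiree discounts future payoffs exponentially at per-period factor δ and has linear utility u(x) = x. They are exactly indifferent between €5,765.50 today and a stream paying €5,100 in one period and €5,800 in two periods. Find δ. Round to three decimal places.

The stream is worth 5100δ + 5800δ² today, so 5100δ + 5800δ² = 5765.50.
Rearranged: 5800δ² + 5100δ − 5765.50 = 0.
The positive root is δ = [−5100 + √(5100² + 4·5800·5765.50)] / (2·5800) = (−5100 + 12640.000)/11600 ≈ 0.650.

δ ≈ 0.650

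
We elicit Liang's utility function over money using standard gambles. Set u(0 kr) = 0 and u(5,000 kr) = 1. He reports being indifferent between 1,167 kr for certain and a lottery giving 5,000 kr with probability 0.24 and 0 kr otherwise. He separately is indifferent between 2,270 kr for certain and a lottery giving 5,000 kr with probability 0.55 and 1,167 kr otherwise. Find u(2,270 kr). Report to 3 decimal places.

0.658

From the first indifference, u(1,167 kr) = 0.24·u(5,000 kr) + 0.76·u(0 kr) = 0.24·1 + 0.76·0 = 0.24.
Then u(2,270 kr) = 0.55·u(5,000 kr) + 0.45·u(1,167 kr) = 0.55·1.00 + 0.45·0.24 = 0.6580.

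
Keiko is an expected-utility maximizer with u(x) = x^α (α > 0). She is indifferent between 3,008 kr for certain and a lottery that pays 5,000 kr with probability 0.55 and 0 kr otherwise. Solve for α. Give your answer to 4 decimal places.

EU(lottery) = 0.55·5000^α + 0.45·0 = 0.55·5000^α.
Equating: 3008^α = 0.55·5000^α, i.e. 0.6016^α = 0.55.
Take logs: α = ln 0.55 / ln(3008/5000) ≈ 1.176468.

α ≈ 1.1765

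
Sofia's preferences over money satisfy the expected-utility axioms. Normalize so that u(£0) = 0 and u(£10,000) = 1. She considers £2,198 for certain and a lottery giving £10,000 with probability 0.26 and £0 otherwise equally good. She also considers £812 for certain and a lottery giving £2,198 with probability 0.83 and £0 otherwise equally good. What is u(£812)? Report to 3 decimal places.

0.216

The first gamble pins u(£2,198): it must equal 0.26·1 + 0.74·0 = 0.26.
The second indifference gives u(£812) = 0.83·u(£2,198) + 0.17·u(£0) = 0.83·0.26 + 0.17·0.00 = 0.2158.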